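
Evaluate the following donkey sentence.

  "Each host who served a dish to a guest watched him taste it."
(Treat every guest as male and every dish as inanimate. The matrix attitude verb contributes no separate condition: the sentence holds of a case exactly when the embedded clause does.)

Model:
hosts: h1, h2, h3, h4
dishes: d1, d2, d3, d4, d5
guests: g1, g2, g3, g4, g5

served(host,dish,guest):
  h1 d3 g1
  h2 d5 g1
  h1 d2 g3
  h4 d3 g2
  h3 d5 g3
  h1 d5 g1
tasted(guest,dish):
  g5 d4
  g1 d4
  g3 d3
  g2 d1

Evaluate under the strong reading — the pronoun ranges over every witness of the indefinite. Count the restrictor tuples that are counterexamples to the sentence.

"him" takes "a guest" as antecedent and "it" takes "a dish"; both are donkey pronouns co-varying with the restrictor.
Strong reading: for every (h,d,g) with served(h,d,g), tasted(g,d).
Restrictor triples: (h1,d2,g3)→tasted(g3,d2) ✗  (h1,d3,g1)→tasted(g1,d3) ✗  (h1,d5,g1)→tasted(g1,d5) ✗  (h2,d5,g1)→tasted(g1,d5) ✗  (h3,d5,g3)→tasted(g3,d5) ✗  (h4,d3,g2)→tasted(g2,d3) ✗
Counterexamples (restrictor triples failing the scope): 6.

6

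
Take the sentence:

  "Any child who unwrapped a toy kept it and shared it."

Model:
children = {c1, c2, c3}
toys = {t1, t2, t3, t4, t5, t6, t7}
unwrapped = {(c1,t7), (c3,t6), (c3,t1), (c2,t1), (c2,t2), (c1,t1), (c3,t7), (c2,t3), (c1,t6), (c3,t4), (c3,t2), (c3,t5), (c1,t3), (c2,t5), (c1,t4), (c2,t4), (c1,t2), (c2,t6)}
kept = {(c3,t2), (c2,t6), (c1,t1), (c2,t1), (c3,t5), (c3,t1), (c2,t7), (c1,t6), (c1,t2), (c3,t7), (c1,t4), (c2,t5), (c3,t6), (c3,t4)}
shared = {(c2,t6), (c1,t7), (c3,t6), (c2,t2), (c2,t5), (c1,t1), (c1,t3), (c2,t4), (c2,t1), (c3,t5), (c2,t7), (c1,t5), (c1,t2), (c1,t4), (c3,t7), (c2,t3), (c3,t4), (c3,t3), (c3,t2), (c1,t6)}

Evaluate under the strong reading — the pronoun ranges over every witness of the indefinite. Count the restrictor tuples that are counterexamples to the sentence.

6

"it" takes "a toy" as antecedent — a donkey pronoun bound across the clause boundary.
Strong reading: for every (c,t) with unwrapped(c,t), kept(c,t) ∧ shared(c,t).
Restrictor pairs: (c1,t1) ✓  (c1,t2) ✓  (c1,t3) ✗  (c1,t4) ✓  (c1,t6) ✓  (c1,t7) ✗  (c2,t1) ✓  (c2,t2) ✗  (c2,t3) ✗  (c2,t4) ✗  (c2,t5) ✓  (c2,t6) ✓  (c3,t1) ✗  (c3,t2) ✓  (c3,t4) ✓  (c3,t5) ✓  (c3,t6) ✓  (c3,t7) ✓
Counterexamples (restrictor pairs failing the scope): 6.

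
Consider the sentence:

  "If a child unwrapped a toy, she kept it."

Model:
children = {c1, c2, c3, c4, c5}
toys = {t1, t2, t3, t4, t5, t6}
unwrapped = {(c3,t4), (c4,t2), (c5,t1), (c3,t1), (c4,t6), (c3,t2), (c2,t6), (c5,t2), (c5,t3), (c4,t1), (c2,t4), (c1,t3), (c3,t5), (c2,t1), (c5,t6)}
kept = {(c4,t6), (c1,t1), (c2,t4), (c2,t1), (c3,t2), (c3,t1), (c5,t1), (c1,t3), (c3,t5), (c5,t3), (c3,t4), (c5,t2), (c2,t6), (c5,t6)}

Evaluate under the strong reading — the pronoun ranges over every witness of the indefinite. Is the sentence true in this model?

False

"it" takes "a toy" as antecedent — a donkey pronoun bound across the clause boundary.
Strong reading: for every (c,t) with unwrapped(c,t), kept(c,t).
Restrictor pairs: (c1,t3) ✓  (c2,t1) ✓  (c2,t4) ✓  (c2,t6) ✓  (c3,t1) ✓  (c3,t2) ✓  (c3,t4) ✓  (c3,t5) ✓  (c4,t1) ✗  (c4,t2) ✗  (c4,t6) ✓  (c5,t1) ✓  (c5,t2) ✓  (c5,t3) ✓  (c5,t6) ✓
Counterexample: (c4,t1) is in unwrapped but fails the scope.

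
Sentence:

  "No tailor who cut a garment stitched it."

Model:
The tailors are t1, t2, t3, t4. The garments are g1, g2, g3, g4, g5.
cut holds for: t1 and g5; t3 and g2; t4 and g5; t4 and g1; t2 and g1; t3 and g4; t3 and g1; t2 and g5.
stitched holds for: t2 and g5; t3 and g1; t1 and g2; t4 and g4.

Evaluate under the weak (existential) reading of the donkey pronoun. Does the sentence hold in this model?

"it" takes "a garment" as antecedent — a donkey pronoun bound across the clause boundary.
Truth condition: for no (t,g) with cut(t,g) does stitched(t,g) hold.
Restrictor pairs — does the scope hold? (t1,g5):fails  (t2,g1):fails  (t2,g5):holds  (t3,g1):holds  (t3,g2):fails  (t3,g4):fails  (t4,g1):fails  (t4,g5):fails
Scope holds for 2 pair(s), so the sentence is false.

False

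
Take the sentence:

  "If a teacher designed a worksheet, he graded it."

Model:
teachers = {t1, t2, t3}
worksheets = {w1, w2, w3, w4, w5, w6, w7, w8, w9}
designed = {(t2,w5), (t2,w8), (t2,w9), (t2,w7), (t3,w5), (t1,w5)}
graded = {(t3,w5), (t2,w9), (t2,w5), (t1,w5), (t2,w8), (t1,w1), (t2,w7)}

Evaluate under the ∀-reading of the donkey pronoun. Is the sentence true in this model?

"it" takes "a worksheet" as antecedent — a donkey pronoun bound across the clause boundary.
Strong reading: for every (t,w) with designed(t,w), graded(t,w).
Restrictor pairs: (t1,w5) ✓  (t2,w5) ✓  (t2,w7) ✓  (t2,w8) ✓  (t2,w9) ✓  (t3,w5) ✓
Every restrictor pair satisfies the scope.

True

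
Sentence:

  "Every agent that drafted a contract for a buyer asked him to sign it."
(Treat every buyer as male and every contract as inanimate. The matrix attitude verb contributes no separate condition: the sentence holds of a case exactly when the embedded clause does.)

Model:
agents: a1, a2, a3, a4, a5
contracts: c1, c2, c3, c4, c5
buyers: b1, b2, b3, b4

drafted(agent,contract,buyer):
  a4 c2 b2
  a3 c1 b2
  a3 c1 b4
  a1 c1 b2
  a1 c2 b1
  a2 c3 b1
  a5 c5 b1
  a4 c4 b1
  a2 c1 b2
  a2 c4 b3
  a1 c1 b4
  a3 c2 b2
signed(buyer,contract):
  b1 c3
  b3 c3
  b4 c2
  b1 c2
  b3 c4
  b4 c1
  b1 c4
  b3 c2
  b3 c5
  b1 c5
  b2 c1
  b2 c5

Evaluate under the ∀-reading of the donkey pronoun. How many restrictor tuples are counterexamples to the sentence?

"him" takes "a buyer" as antecedent and "it" takes "a contract"; both are donkey pronouns co-varying with the restrictor.
Strong reading: for every (a,c,b) with drafted(a,c,b), signed(b,c).
Restrictor triples: (a1,c1,b2)→signed(b2,c1) ✓  (a1,c1,b4)→signed(b4,c1) ✓  (a1,c2,b1)→signed(b1,c2) ✓  (a2,c1,b2)→signed(b2,c1) ✓  (a2,c3,b1)→signed(b1,c3) ✓  (a2,c4,b3)→signed(b3,c4) ✓  (a3,c1,b2)→signed(b2,c1) ✓  (a3,c1,b4)→signed(b4,c1) ✓  (a3,c2,b2)→signed(b2,c2) ✗  (a4,c2,b2)→signed(b2,c2) ✗  (a4,c4,b1)→signed(b1,c4) ✓  (a5,c5,b1)→signed(b1,c5) ✓
Counterexamples (restrictor triples failing the scope): 2.

2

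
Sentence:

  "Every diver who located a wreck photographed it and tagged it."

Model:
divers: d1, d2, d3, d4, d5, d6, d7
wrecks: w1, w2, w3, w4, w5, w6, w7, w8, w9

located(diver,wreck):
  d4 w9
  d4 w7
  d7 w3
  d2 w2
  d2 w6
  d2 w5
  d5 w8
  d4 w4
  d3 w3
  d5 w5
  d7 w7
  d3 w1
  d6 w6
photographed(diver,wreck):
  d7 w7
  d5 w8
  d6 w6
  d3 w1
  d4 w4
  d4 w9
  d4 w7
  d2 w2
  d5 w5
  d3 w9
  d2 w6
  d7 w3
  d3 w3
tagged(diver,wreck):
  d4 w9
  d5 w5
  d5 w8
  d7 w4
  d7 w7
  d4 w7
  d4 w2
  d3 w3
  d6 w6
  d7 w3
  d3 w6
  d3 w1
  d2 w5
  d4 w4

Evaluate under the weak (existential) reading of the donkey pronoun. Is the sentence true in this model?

False

"it" takes "a wreck" as antecedent — a donkey pronoun bound across the clause boundary.
Weak reading: every diver d with some located-wreck has at least one located-wreck w such that photographed(d,w) ∧ tagged(d,w).
Per diver: d2:✗  d3:✓  d4:✓  d5:✓  d6:✓  d7:✓
d2 has no witness among its located-wrecks.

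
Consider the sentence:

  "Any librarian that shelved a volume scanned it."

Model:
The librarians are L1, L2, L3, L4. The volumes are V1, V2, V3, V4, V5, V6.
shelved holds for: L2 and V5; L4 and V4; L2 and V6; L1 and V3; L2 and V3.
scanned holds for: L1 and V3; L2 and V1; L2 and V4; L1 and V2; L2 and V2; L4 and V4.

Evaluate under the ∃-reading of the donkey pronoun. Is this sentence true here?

"it" takes "a volume" as antecedent — a donkey pronoun bound across the clause boundary.
Weak reading: every librarian l with some shelved-volume has at least one shelved-volume v such that scanned(l,v).
Per librarian: L1:✓  L2:✗  L4:✓
L2 has no witness among its shelved-volumes.

False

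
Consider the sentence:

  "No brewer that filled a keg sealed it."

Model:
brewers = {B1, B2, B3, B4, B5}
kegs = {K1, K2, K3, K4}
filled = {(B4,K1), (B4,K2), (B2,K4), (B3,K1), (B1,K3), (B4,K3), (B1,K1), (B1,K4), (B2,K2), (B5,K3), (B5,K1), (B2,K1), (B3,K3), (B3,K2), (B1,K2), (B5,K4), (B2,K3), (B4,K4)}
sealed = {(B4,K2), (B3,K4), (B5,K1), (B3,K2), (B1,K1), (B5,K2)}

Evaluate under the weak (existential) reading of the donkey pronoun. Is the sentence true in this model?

False

"it" takes "a keg" as antecedent — a donkey pronoun bound across the clause boundary.
Truth condition: for no (b,k) with filled(b,k) does sealed(b,k) hold.
Restrictor pairs — does the scope hold? (B1,K1):holds  (B1,K2):fails  (B1,K3):fails  (B1,K4):fails  (B2,K1):fails  (B2,K2):fails  (B2,K3):fails  (B2,K4):fails  (B3,K1):fails  (B3,K2):holds  (B3,K3):fails  (B4,K1):fails  (B4,K2):holds  (B4,K3):fails  (B4,K4):fails  (B5,K1):holds  (B5,K3):fails  (B5,K4):fails
Scope holds for 4 pair(s), so the sentence is false.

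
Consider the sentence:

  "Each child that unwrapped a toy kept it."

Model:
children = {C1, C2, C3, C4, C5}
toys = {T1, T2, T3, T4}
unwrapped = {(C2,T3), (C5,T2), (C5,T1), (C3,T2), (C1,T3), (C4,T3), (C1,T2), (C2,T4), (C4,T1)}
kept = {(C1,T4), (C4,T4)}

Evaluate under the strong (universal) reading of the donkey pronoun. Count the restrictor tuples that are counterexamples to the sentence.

"it" takes "a toy" as antecedent — a donkey pronoun bound across the clause boundary.
Strong reading: for every (c,t) with unwrapped(c,t), kept(c,t).
Restrictor pairs: (C1,T2) ✗  (C1,T3) ✗  (C2,T3) ✗  (C2,T4) ✗  (C3,T2) ✗  (C4,T1) ✗  (C4,T3) ✗  (C5,T1) ✗  (C5,T2) ✗
Counterexamples (restrictor pairs failing the scope): 9.

9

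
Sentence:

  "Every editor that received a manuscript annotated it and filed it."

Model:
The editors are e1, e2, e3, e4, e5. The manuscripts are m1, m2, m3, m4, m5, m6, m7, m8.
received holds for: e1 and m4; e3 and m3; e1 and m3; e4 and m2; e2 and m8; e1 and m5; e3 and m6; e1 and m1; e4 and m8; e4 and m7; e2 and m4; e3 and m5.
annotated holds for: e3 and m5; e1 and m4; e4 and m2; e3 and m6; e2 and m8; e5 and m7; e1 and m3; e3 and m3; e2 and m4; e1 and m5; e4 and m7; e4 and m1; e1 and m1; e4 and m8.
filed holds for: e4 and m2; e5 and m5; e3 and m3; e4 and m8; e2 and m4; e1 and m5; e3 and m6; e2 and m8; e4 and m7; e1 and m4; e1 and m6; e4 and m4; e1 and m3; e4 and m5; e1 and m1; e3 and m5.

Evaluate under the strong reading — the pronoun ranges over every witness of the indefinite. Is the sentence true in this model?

"it" takes "a manuscript" as antecedent — a donkey pronoun bound across the clause boundary.
Strong reading: for every (e,m) with received(e,m), annotated(e,m) ∧ filed(e,m).
Restrictor pairs: (e1,m1) ✓  (e1,m3) ✓  (e1,m4) ✓  (e1,m5) ✓  (e2,m4) ✓  (e2,m8) ✓  (e3,m3) ✓  (e3,m5) ✓  (e3,m6) ✓  (e4,m2) ✓  (e4,m7) ✓  (e4,m8) ✓
Every restrictor pair satisfies the scope.

True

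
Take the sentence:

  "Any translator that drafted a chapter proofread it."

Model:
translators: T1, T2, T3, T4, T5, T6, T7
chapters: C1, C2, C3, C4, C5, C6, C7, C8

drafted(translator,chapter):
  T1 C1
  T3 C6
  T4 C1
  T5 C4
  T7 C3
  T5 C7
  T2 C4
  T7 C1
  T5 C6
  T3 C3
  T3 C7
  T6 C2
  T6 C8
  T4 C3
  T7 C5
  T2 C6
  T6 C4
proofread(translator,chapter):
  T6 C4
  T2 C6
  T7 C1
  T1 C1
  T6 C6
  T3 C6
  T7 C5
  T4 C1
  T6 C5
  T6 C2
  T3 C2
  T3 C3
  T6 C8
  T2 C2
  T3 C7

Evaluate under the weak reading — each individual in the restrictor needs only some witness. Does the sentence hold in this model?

"it" takes "a chapter" as antecedent — a donkey pronoun bound across the clause boundary.
Weak reading: every translator t with some drafted-chapter has at least one drafted-chapter c such that proofread(t,c).
Per translator: T1:✓  T2:✓  T3:✓  T4:✓  T5:✗  T6:✓  T7:✓
T5 has no witness among its drafted-chapters.

False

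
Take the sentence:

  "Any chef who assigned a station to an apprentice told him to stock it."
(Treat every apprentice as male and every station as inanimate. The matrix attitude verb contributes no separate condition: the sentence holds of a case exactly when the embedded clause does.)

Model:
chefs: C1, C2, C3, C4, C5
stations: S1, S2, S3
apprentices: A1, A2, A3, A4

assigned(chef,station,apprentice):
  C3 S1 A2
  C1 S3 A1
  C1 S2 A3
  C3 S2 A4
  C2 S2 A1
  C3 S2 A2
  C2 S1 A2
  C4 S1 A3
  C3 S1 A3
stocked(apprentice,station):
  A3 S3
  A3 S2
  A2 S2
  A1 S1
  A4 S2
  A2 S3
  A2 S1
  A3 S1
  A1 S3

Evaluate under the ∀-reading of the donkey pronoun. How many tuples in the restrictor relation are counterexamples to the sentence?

"him" takes "an apprentice" as antecedent and "it" takes "a station"; both are donkey pronouns co-varying with the restrictor.
Strong reading: for every (c,s,a) with assigned(c,s,a), stocked(a,s).
Restrictor triples: (C1,S2,A3)→stocked(A3,S2) ✓  (C1,S3,A1)→stocked(A1,S3) ✓  (C2,S1,A2)→stocked(A2,S1) ✓  (C2,S2,A1)→stocked(A1,S2) ✗  (C3,S1,A2)→stocked(A2,S1) ✓  (C3,S1,A3)→stocked(A3,S1) ✓  (C3,S2,A2)→stocked(A2,S2) ✓  (C3,S2,A4)→stocked(A4,S2) ✓  (C4,S1,A3)→stocked(A3,S1) ✓
Counterexamples (restrictor triples failing the scope): 1.

1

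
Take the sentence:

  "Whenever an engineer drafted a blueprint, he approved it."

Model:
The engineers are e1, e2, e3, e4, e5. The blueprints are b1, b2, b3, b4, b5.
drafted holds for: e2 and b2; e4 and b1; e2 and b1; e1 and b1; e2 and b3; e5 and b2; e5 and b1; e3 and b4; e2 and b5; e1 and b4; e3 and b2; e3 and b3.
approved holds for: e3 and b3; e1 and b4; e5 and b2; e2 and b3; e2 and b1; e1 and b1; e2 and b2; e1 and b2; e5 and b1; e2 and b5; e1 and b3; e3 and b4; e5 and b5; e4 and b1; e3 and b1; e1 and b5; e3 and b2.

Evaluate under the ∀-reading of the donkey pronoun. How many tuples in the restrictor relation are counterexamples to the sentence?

"it" takes "a blueprint" as antecedent — a donkey pronoun bound across the clause boundary.
Strong reading: for every (e,b) with drafted(e,b), approved(e,b).
Restrictor pairs: (e1,b1) ✓  (e1,b4) ✓  (e2,b1) ✓  (e2,b2) ✓  (e2,b3) ✓  (e2,b5) ✓  (e3,b2) ✓  (e3,b3) ✓  (e3,b4) ✓  (e4,b1) ✓  (e5,b1) ✓  (e5,b2) ✓
Counterexamples (restrictor pairs failing the scope): 0.

0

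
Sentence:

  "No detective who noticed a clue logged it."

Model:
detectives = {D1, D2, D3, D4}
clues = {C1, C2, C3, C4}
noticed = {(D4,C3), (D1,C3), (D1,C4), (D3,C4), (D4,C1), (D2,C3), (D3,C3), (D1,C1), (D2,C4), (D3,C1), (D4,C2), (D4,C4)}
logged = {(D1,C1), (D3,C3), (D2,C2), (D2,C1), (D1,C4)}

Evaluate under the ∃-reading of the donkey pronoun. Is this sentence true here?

False

"it" takes "a clue" as antecedent — a donkey pronoun bound across the clause boundary.
Truth condition: for no (d,c) with noticed(d,c) does logged(d,c) hold.
Restrictor pairs — does the scope hold? (D1,C1):holds  (D1,C3):fails  (D1,C4):holds  (D2,C3):fails  (D2,C4):fails  (D3,C1):fails  (D3,C3):holds  (D3,C4):fails  (D4,C1):fails  (D4,C2):fails  (D4,C3):fails  (D4,C4):fails
Scope holds for 3 pair(s), so the sentence is false.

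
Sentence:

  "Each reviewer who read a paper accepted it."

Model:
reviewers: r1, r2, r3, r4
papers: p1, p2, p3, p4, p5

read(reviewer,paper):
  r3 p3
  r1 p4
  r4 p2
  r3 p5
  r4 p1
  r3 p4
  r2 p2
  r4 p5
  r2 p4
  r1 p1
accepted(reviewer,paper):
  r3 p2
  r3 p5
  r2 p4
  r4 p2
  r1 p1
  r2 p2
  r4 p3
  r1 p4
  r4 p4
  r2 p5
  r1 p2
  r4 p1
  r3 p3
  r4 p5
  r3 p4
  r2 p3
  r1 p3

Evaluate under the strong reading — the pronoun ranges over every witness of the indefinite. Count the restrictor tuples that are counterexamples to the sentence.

"it" takes "a paper" as antecedent — a donkey pronoun bound across the clause boundary.
Strong reading: for every (r,p) with read(r,p), accepted(r,p).
Restrictor pairs: (r1,p1) ✓  (r1,p4) ✓  (r2,p2) ✓  (r2,p4) ✓  (r3,p3) ✓  (r3,p4) ✓  (r3,p5) ✓  (r4,p1) ✓  (r4,p2) ✓  (r4,p5) ✓
Counterexamples (restrictor pairs failing the scope): 0.

0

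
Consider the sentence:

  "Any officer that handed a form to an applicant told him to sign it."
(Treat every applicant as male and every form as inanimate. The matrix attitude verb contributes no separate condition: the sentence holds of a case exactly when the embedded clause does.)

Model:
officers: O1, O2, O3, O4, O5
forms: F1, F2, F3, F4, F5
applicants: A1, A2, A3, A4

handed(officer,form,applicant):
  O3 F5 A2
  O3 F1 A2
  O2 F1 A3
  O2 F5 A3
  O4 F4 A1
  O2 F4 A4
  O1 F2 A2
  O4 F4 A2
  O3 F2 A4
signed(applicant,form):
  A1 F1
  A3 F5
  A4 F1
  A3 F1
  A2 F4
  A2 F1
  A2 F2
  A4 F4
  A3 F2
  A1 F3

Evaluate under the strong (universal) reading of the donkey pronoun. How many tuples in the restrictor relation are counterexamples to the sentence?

"him" takes "an applicant" as antecedent and "it" takes "a form"; both are donkey pronouns co-varying with the restrictor.
Strong reading: for every (o,f,a) with handed(o,f,a), signed(a,f).
Restrictor triples: (O1,F2,A2)→signed(A2,F2) ✓  (O2,F1,A3)→signed(A3,F1) ✓  (O2,F4,A4)→signed(A4,F4) ✓  (O2,F5,A3)→signed(A3,F5) ✓  (O3,F1,A2)→signed(A2,F1) ✓  (O3,F2,A4)→signed(A4,F2) ✗  (O3,F5,A2)→signed(A2,F5) ✗  (O4,F4,A1)→signed(A1,F4) ✗  (O4,F4,A2)→signed(A2,F4) ✓
Counterexamples (restrictor triples failing the scope): 3.

3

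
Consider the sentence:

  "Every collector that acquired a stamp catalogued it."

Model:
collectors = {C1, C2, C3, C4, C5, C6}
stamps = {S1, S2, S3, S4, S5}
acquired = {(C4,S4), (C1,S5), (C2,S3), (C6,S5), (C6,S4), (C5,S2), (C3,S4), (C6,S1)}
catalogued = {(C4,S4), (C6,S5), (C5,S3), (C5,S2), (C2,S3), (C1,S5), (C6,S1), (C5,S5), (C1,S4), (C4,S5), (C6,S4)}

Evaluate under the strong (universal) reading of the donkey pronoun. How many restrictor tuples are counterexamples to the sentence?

"it" takes "a stamp" as antecedent — a donkey pronoun bound across the clause boundary.
Strong reading: for every (c,s) with acquired(c,s), catalogued(c,s).
Restrictor pairs: (C1,S5) ✓  (C2,S3) ✓  (C3,S4) ✗  (C4,S4) ✓  (C5,S2) ✓  (C6,S1) ✓  (C6,S4) ✓  (C6,S5) ✓
Counterexamples (restrictor pairs failing the scope): 1.

1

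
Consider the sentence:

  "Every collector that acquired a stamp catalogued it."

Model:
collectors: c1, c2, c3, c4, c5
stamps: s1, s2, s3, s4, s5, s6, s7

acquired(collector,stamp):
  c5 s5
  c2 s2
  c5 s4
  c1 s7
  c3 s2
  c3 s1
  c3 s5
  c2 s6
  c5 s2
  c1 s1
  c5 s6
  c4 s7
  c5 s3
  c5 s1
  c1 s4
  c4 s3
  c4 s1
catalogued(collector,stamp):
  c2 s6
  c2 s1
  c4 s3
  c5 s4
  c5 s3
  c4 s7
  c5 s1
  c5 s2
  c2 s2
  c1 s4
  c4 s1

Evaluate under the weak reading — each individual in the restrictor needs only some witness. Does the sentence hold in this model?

"it" takes "a stamp" as antecedent — a donkey pronoun bound across the clause boundary.
Weak reading: every collector c with some acquired-stamp has at least one acquired-stamp s such that catalogued(c,s).
Per collector: c1:✓  c2:✓  c3:✗  c4:✓  c5:✓
c3 has no witness among its acquired-stamps.

False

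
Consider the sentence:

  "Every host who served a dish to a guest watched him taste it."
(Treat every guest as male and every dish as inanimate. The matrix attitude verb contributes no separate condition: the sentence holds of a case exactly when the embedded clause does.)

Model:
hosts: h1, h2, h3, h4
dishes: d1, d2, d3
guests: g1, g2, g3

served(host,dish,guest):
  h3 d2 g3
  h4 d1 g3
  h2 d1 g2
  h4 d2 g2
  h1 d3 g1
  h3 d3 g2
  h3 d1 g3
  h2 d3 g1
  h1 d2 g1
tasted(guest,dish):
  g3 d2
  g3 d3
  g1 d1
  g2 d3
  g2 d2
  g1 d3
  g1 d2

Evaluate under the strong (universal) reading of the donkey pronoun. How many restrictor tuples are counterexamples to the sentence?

3

"him" takes "a guest" as antecedent and "it" takes "a dish"; both are donkey pronouns co-varying with the restrictor.
Strong reading: for every (h,d,g) with served(h,d,g), tasted(g,d).
Restrictor triples: (h1,d2,g1)→tasted(g1,d2) ✓  (h1,d3,g1)→tasted(g1,d3) ✓  (h2,d1,g2)→tasted(g2,d1) ✗  (h2,d3,g1)→tasted(g1,d3) ✓  (h3,d1,g3)→tasted(g3,d1) ✗  (h3,d2,g3)→tasted(g3,d2) ✓  (h3,d3,g2)→tasted(g2,d3) ✓  (h4,d1,g3)→tasted(g3,d1) ✗  (h4,d2,g2)→tasted(g2,d2) ✓
Counterexamples (restrictor triples failing the scope): 3.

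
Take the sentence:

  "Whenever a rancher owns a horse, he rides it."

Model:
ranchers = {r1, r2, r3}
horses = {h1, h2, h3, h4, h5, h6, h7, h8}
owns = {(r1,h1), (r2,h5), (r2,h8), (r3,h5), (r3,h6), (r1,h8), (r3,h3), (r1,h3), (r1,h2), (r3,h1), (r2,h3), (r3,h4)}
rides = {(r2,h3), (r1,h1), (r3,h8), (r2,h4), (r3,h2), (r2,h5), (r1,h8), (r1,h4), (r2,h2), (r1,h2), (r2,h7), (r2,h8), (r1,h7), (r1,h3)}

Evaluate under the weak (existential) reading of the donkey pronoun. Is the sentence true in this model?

"it" takes "a horse" as antecedent — a donkey pronoun bound across the clause boundary.
Weak reading: every rancher r with some owns-horse has at least one owns-horse h such that rides(r,h).
Per rancher: r1:✓  r2:✓  r3:✗
r3 has no witness among its owns-horses.

False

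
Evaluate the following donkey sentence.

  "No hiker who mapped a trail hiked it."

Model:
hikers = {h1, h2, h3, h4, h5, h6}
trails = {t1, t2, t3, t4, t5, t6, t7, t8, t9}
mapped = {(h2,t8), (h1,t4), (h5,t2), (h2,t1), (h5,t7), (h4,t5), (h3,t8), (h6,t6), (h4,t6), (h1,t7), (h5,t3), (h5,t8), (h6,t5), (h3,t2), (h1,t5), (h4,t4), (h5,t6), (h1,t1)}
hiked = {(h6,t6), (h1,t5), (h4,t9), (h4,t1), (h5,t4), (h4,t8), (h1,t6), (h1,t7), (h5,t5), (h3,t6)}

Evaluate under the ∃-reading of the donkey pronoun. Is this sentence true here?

"it" takes "a trail" as antecedent — a donkey pronoun bound across the clause boundary.
Truth condition: for no (h,t) with mapped(h,t) does hiked(h,t) hold.
Restrictor pairs — does the scope hold? (h1,t1):fails  (h1,t4):fails  (h1,t5):holds  (h1,t7):holds  (h2,t1):fails  (h2,t8):fails  (h3,t2):fails  (h3,t8):fails  (h4,t4):fails  (h4,t5):fails  (h4,t6):fails  (h5,t2):fails  (h5,t3):fails  (h5,t6):fails  (h5,t7):fails  (h5,t8):fails  (h6,t5):fails  (h6,t6):holds
Scope holds for 3 pair(s), so the sentence is false.

False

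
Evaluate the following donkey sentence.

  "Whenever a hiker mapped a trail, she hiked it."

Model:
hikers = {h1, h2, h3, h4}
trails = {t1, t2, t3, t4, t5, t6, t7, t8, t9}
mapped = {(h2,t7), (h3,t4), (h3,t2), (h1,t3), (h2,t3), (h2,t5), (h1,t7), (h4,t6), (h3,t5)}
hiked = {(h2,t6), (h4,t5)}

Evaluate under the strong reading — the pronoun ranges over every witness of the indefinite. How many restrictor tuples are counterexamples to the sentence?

9

"it" takes "a trail" as antecedent — a donkey pronoun bound across the clause boundary.
Strong reading: for every (h,t) with mapped(h,t), hiked(h,t).
Restrictor pairs: (h1,t3) ✗  (h1,t7) ✗  (h2,t3) ✗  (h2,t5) ✗  (h2,t7) ✗  (h3,t2) ✗  (h3,t4) ✗  (h3,t5) ✗  (h4,t6) ✗
Counterexamples (restrictor pairs failing the scope): 9.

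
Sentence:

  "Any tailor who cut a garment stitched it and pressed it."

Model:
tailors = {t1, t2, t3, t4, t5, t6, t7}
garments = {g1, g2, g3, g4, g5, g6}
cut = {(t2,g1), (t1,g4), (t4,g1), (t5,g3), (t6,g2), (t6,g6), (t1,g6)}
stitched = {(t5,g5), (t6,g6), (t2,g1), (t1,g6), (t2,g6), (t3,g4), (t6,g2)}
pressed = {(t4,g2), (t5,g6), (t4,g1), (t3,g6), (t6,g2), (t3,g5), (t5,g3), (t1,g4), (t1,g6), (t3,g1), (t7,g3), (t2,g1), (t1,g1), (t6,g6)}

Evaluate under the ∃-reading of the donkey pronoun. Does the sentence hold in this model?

"it" takes "a garment" as antecedent — a donkey pronoun bound across the clause boundary.
Weak reading: every tailor t with some cut-garment has at least one cut-garment g such that stitched(t,g) ∧ pressed(t,g).
Per tailor: t1:✓  t2:✓  t4:✗  t5:✗  t6:✓
t4 has no witness among its cut-garments.

False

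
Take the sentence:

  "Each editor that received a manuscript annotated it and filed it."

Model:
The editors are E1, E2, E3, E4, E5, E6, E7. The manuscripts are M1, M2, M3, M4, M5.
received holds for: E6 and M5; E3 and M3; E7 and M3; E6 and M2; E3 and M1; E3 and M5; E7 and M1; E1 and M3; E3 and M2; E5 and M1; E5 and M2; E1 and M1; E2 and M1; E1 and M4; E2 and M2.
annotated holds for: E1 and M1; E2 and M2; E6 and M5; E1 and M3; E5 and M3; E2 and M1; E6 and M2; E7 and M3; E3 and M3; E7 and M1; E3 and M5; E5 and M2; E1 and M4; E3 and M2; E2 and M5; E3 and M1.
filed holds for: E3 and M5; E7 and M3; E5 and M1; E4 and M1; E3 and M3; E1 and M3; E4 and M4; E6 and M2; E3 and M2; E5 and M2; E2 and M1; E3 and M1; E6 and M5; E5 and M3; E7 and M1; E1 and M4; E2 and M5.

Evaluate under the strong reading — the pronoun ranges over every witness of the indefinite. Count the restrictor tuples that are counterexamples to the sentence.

"it" takes "a manuscript" as antecedent — a donkey pronoun bound across the clause boundary.
Strong reading: for every (e,m) with received(e,m), annotated(e,m) ∧ filed(e,m).
Restrictor pairs: (E1,M1) ✗  (E1,M3) ✓  (E1,M4) ✓  (E2,M1) ✓  (E2,M2) ✗  (E3,M1) ✓  (E3,M2) ✓  (E3,M3) ✓  (E3,M5) ✓  (E5,M1) ✗  (E5,M2) ✓  (E6,M2) ✓  (E6,M5) ✓  (E7,M1) ✓  (E7,M3) ✓
Counterexamples (restrictor pairs failing the scope): 3.

3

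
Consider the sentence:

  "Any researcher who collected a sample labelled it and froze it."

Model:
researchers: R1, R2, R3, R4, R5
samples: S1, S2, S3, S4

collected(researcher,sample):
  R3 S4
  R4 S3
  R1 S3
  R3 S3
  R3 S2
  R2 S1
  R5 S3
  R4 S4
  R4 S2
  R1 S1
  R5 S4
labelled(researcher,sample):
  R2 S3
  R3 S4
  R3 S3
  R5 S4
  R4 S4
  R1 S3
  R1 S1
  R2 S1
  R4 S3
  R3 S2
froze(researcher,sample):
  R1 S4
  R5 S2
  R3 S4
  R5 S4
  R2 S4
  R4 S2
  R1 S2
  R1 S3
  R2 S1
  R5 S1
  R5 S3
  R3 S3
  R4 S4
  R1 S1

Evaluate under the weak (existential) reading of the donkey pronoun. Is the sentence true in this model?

"it" takes "a sample" as antecedent — a donkey pronoun bound across the clause boundary.
Weak reading: every researcher r with some collected-sample has at least one collected-sample s such that labelled(r,s) ∧ froze(r,s).
Per researcher: R1:✓  R2:✓  R3:✓  R4:✓  R5:✓
Every researcher in the restrictor has a witness.

True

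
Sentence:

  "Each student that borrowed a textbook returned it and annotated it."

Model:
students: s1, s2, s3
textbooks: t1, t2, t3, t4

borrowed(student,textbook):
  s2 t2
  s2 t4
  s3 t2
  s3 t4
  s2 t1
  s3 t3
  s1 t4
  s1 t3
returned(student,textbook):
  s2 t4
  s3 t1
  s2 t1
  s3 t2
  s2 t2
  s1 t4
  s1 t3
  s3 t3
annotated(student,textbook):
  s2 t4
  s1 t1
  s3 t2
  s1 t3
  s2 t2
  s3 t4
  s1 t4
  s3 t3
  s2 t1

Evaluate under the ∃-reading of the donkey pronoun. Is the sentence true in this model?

True

"it" takes "a textbook" as antecedent — a donkey pronoun bound across the clause boundary.
Weak reading: every student s with some borrowed-textbook has at least one borrowed-textbook t such that returned(s,t) ∧ annotated(s,t).
Per student: s1:✓  s2:✓  s3:✓
Every student in the restrictor has a witness.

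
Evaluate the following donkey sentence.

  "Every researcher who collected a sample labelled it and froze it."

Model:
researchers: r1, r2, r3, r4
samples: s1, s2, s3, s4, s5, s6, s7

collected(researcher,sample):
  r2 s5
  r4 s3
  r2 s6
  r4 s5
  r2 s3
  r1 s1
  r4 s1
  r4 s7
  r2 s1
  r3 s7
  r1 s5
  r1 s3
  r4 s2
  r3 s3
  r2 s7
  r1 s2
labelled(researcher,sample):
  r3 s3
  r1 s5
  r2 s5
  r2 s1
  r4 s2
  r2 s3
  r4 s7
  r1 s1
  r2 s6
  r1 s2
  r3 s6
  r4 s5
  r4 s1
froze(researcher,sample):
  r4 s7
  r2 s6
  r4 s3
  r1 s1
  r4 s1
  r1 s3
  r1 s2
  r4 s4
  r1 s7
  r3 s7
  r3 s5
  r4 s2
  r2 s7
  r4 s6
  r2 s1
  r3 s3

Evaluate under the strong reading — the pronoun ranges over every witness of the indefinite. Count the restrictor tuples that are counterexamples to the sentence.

"it" takes "a sample" as antecedent — a donkey pronoun bound across the clause boundary.
Strong reading: for every (r,s) with collected(r,s), labelled(r,s) ∧ froze(r,s).
Restrictor pairs: (r1,s1) ✓  (r1,s2) ✓  (r1,s3) ✗  (r1,s5) ✗  (r2,s1) ✓  (r2,s3) ✗  (r2,s5) ✗  (r2,s6) ✓  (r2,s7) ✗  (r3,s3) ✓  (r3,s7) ✗  (r4,s1) ✓  (r4,s2) ✓  (r4,s3) ✗  (r4,s5) ✗  (r4,s7) ✓
Counterexamples (restrictor pairs failing the scope): 8.

8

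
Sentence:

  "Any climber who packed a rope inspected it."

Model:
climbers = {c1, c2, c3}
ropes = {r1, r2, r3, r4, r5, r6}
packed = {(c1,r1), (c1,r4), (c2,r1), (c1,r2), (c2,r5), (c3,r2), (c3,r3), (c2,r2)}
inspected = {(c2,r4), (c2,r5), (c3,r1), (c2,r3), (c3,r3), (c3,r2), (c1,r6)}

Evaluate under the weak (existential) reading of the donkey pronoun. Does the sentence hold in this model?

"it" takes "a rope" as antecedent — a donkey pronoun bound across the clause boundary.
Weak reading: every climber c with some packed-rope has at least one packed-rope r such that inspected(c,r).
Per climber: c1:✗  c2:✓  c3:✓
c1 has no witness among its packed-ropes.

False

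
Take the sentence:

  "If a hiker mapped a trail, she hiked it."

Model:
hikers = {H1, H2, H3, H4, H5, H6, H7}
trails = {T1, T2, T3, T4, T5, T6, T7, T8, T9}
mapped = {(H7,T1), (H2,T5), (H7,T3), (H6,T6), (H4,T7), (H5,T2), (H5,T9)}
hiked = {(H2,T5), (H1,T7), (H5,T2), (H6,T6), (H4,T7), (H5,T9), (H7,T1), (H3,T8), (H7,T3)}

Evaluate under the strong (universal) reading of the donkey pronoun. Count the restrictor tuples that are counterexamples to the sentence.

0

"it" takes "a trail" as antecedent — a donkey pronoun bound across the clause boundary.
Strong reading: for every (h,t) with mapped(h,t), hiked(h,t).
Restrictor pairs: (H2,T5) ✓  (H4,T7) ✓  (H5,T2) ✓  (H5,T9) ✓  (H6,T6) ✓  (H7,T1) ✓  (H7,T3) ✓
Counterexamples (restrictor pairs failing the scope): 0.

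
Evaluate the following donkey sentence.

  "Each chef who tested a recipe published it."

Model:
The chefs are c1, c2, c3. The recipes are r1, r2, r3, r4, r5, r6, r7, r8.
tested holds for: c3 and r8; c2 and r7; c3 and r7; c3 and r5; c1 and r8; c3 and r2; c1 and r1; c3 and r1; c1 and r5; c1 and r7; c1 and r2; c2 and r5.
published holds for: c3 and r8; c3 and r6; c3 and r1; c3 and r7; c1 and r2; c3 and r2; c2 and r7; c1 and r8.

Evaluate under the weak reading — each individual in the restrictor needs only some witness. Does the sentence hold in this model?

True

"it" takes "a recipe" as antecedent — a donkey pronoun bound across the clause boundary.
Weak reading: every chef c with some tested-recipe has at least one tested-recipe r such that published(c,r).
Per chef: c1:✓  c2:✓  c3:✓
Every chef in the restrictor has a witness.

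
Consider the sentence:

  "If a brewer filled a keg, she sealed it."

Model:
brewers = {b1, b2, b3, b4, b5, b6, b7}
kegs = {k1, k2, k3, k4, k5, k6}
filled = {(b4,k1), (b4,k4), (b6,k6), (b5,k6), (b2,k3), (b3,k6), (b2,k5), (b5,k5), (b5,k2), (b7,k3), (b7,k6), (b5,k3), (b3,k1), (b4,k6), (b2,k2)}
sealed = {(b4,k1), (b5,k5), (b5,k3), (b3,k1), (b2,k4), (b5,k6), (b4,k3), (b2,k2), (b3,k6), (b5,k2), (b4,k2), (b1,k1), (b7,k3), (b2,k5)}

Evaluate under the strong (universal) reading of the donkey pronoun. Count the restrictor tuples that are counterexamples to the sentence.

"it" takes "a keg" as antecedent — a donkey pronoun bound across the clause boundary.
Strong reading: for every (b,k) with filled(b,k), sealed(b,k).
Restrictor pairs: (b2,k2) ✓  (b2,k3) ✗  (b2,k5) ✓  (b3,k1) ✓  (b3,k6) ✓  (b4,k1) ✓  (b4,k4) ✗  (b4,k6) ✗  (b5,k2) ✓  (b5,k3) ✓  (b5,k5) ✓  (b5,k6) ✓  (b6,k6) ✗  (b7,k3) ✓  (b7,k6) ✗
Counterexamples (restrictor pairs failing the scope): 5.

5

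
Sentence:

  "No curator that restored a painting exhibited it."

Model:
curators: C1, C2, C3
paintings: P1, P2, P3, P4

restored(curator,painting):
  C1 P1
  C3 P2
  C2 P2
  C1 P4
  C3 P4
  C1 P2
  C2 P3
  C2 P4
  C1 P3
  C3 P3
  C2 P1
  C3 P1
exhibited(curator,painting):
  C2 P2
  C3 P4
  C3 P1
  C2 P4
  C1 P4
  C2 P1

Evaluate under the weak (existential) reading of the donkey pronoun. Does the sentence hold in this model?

False

"it" takes "a painting" as antecedent — a donkey pronoun bound across the clause boundary.
Truth condition: for no (c,p) with restored(c,p) does exhibited(c,p) hold.
Restrictor pairs — does the scope hold? (C1,P1):fails  (C1,P2):fails  (C1,P3):fails  (C1,P4):holds  (C2,P1):holds  (C2,P2):holds  (C2,P3):fails  (C2,P4):holds  (C3,P1):holds  (C3,P2):fails  (C3,P3):fails  (C3,P4):holds
Scope holds for 6 pair(s), so the sentence is false.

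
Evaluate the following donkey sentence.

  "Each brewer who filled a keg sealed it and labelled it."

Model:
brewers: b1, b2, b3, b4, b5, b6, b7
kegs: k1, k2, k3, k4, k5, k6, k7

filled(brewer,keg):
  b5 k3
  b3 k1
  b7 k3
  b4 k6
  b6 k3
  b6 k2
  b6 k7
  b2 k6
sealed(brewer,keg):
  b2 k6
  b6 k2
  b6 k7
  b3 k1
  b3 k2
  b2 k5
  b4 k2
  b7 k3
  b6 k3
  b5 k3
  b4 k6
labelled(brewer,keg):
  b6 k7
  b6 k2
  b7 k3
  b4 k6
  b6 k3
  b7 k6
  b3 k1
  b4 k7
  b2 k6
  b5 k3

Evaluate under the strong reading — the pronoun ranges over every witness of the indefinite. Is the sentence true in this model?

True

"it" takes "a keg" as antecedent — a donkey pronoun bound across the clause boundary.
Strong reading: for every (b,k) with filled(b,k), sealed(b,k) ∧ labelled(b,k).
Restrictor pairs: (b2,k6) ✓  (b3,k1) ✓  (b4,k6) ✓  (b5,k3) ✓  (b6,k2) ✓  (b6,k3) ✓  (b6,k7) ✓  (b7,k3) ✓
Every restrictor pair satisfies the scope.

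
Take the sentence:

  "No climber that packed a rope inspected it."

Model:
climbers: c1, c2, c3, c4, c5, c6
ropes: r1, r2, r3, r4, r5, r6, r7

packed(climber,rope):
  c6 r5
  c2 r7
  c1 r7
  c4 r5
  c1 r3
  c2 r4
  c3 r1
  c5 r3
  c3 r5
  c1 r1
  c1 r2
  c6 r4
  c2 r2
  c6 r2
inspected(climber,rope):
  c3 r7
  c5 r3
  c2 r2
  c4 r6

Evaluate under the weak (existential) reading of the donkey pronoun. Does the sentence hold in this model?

False

"it" takes "a rope" as antecedent — a donkey pronoun bound across the clause boundary.
Truth condition: for no (c,r) with packed(c,r) does inspected(c,r) hold.
Restrictor pairs — does the scope hold? (c1,r1):fails  (c1,r2):fails  (c1,r3):fails  (c1,r7):fails  (c2,r2):holds  (c2,r4):fails  (c2,r7):fails  (c3,r1):fails  (c3,r5):fails  (c4,r5):fails  (c5,r3):holds  (c6,r2):fails  (c6,r4):fails  (c6,r5):fails
Scope holds for 2 pair(s), so the sentence is false.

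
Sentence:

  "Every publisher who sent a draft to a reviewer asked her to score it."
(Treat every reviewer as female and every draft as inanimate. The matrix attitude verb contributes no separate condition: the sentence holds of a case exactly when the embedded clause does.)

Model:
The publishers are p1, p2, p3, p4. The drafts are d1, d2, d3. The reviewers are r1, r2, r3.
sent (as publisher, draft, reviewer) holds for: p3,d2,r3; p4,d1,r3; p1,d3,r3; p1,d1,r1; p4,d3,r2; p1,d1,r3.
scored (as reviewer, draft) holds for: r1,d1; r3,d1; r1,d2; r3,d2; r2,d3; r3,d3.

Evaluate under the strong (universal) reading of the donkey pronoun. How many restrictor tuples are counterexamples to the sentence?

"her" takes "a reviewer" as antecedent and "it" takes "a draft"; both are donkey pronouns co-varying with the restrictor.
Strong reading: for every (p,d,r) with sent(p,d,r), scored(r,d).
Restrictor triples: (p1,d1,r1)→scored(r1,d1) ✓  (p1,d1,r3)→scored(r3,d1) ✓  (p1,d3,r3)→scored(r3,d3) ✓  (p3,d2,r3)→scored(r3,d2) ✓  (p4,d1,r3)→scored(r3,d1) ✓  (p4,d3,r2)→scored(r2,d3) ✓
Counterexamples (restrictor triples failing the scope): 0.

0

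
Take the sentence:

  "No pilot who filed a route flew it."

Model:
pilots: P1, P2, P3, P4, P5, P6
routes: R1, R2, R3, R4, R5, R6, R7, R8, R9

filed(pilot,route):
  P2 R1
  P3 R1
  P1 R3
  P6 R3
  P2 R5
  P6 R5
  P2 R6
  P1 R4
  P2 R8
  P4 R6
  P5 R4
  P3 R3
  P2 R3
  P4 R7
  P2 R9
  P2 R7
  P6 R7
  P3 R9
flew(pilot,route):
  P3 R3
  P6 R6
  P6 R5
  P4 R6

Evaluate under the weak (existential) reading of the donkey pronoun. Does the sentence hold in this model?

"it" takes "a route" as antecedent — a donkey pronoun bound across the clause boundary.
Truth condition: for no (p,r) with filed(p,r) does flew(p,r) hold.
Restrictor pairs — does the scope hold? (P1,R3):fails  (P1,R4):fails  (P2,R1):fails  (P2,R3):fails  (P2,R5):fails  (P2,R6):fails  (P2,R7):fails  (P2,R8):fails  (P2,R9):fails  (P3,R1):fails  (P3,R3):holds  (P3,R9):fails  (P4,R6):holds  (P4,R7):fails  (P5,R4):fails  (P6,R3):fails  (P6,R5):holds  (P6,R7):fails
Scope holds for 3 pair(s), so the sentence is false.

False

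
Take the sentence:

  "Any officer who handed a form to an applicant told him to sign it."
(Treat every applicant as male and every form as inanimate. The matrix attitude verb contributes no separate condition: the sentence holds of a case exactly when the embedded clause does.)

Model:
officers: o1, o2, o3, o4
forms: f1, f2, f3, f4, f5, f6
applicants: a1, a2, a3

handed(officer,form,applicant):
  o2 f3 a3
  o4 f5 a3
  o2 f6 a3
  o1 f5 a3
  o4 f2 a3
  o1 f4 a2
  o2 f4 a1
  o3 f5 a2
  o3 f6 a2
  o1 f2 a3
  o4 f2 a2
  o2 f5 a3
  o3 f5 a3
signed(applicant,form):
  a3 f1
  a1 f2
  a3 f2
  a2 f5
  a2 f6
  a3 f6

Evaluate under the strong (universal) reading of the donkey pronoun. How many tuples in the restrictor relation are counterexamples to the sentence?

8

"him" takes "an applicant" as antecedent and "it" takes "a form"; both are donkey pronouns co-varying with the restrictor.
Strong reading: for every (o,f,a) with handed(o,f,a), signed(a,f).
Restrictor triples: (o1,f2,a3)→signed(a3,f2) ✓  (o1,f4,a2)→signed(a2,f4) ✗  (o1,f5,a3)→signed(a3,f5) ✗  (o2,f3,a3)→signed(a3,f3) ✗  (o2,f4,a1)→signed(a1,f4) ✗  (o2,f5,a3)→signed(a3,f5) ✗  (o2,f6,a3)→signed(a3,f6) ✓  (o3,f5,a2)→signed(a2,f5) ✓  (o3,f5,a3)→signed(a3,f5) ✗  (o3,f6,a2)→signed(a2,f6) ✓  (o4,f2,a2)→signed(a2,f2) ✗  (o4,f2,a3)→signed(a3,f2) ✓  (o4,f5,a3)→signed(a3,f5) ✗
Counterexamples (restrictor triples failing the scope): 8.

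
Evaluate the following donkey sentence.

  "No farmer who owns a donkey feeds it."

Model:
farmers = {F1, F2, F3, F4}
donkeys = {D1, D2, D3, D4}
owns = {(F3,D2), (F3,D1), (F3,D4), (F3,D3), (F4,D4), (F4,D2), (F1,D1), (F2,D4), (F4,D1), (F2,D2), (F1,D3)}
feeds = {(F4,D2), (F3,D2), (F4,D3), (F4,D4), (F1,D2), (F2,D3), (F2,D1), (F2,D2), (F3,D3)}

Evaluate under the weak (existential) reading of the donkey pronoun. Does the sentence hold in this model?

False

"it" takes "a donkey" as antecedent — a donkey pronoun bound across the clause boundary.
Truth condition: for no (f,d) with owns(f,d) does feeds(f,d) hold.
Restrictor pairs — does the scope hold? (F1,D1):fails  (F1,D3):fails  (F2,D2):holds  (F2,D4):fails  (F3,D1):fails  (F3,D2):holds  (F3,D3):holds  (F3,D4):fails  (F4,D1):fails  (F4,D2):holds  (F4,D4):holds
Scope holds for 5 pair(s), so the sentence is false.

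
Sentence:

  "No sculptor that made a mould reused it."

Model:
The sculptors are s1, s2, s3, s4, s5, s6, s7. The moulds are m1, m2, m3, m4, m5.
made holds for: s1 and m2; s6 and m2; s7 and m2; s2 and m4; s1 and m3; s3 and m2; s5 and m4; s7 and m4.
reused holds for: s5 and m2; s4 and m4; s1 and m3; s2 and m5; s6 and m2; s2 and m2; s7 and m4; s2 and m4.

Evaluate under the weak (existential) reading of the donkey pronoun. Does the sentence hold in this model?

False

"it" takes "a mould" as antecedent — a donkey pronoun bound across the clause boundary.
Truth condition: for no (s,m) with made(s,m) does reused(s,m) hold.
Restrictor pairs — does the scope hold? (s1,m2):fails  (s1,m3):holds  (s2,m4):holds  (s3,m2):fails  (s5,m4):fails  (s6,m2):holds  (s7,m2):fails  (s7,m4):holds
Scope holds for 4 pair(s), so the sentence is false.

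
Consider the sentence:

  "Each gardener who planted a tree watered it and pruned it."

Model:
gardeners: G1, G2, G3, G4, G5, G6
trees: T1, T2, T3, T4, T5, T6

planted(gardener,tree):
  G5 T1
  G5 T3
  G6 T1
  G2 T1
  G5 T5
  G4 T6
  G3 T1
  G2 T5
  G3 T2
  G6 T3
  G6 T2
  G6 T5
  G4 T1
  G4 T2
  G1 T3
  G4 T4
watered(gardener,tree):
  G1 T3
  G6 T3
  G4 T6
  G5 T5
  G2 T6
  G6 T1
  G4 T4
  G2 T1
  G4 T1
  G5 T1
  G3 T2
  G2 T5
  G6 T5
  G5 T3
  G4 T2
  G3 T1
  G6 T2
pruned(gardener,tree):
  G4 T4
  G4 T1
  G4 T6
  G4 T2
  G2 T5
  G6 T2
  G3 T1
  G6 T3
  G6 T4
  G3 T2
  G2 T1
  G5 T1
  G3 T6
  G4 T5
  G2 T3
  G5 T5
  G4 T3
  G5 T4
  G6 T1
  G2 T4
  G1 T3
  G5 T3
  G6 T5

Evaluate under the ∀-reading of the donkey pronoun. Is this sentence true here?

True

"it" takes "a tree" as antecedent — a donkey pronoun bound across the clause boundary.
Strong reading: for every (g,t) with planted(g,t), watered(g,t) ∧ pruned(g,t).
Restrictor pairs: (G1,T3) ✓  (G2,T1) ✓  (G2,T5) ✓  (G3,T1) ✓  (G3,T2) ✓  (G4,T1) ✓  (G4,T2) ✓  (G4,T4) ✓  (G4,T6) ✓  (G5,T1) ✓  (G5,T3) ✓  (G5,T5) ✓  (G6,T1) ✓  (G6,T2) ✓  (G6,T3) ✓  (G6,T5) ✓
Every restrictor pair satisfies the scope.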